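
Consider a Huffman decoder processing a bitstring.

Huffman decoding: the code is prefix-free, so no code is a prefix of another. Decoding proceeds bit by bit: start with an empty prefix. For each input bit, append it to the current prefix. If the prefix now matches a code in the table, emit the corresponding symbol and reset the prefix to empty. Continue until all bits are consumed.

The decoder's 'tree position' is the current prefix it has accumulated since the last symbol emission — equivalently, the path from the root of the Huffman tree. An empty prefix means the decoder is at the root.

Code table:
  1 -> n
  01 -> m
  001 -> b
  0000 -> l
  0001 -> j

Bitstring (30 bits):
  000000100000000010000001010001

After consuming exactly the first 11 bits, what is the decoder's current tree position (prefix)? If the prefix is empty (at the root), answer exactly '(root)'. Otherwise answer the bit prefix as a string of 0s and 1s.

Answer: (root)

Derivation:
Bit 0: prefix='0' (no match yet)
Bit 1: prefix='00' (no match yet)
Bit 2: prefix='000' (no match yet)
Bit 3: prefix='0000' -> emit 'l', reset
Bit 4: prefix='0' (no match yet)
Bit 5: prefix='00' (no match yet)
Bit 6: prefix='001' -> emit 'b', reset
Bit 7: prefix='0' (no match yet)
Bit 8: prefix='00' (no match yet)
Bit 9: prefix='000' (no match yet)
Bit 10: prefix='0000' -> emit 'l', reset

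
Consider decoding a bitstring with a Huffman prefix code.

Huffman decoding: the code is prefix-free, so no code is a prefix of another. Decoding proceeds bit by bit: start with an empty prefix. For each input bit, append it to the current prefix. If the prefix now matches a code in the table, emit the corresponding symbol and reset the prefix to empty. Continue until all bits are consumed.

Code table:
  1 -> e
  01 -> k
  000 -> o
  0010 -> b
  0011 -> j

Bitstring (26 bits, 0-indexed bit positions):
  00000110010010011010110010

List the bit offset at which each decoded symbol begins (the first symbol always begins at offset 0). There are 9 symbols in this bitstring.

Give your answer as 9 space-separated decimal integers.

Bit 0: prefix='0' (no match yet)
Bit 1: prefix='00' (no match yet)
Bit 2: prefix='000' -> emit 'o', reset
Bit 3: prefix='0' (no match yet)
Bit 4: prefix='00' (no match yet)
Bit 5: prefix='001' (no match yet)
Bit 6: prefix='0011' -> emit 'j', reset
Bit 7: prefix='0' (no match yet)
Bit 8: prefix='00' (no match yet)
Bit 9: prefix='001' (no match yet)
Bit 10: prefix='0010' -> emit 'b', reset
Bit 11: prefix='0' (no match yet)
Bit 12: prefix='01' -> emit 'k', reset
Bit 13: prefix='0' (no match yet)
Bit 14: prefix='00' (no match yet)
Bit 15: prefix='001' (no match yet)
Bit 16: prefix='0011' -> emit 'j', reset
Bit 17: prefix='0' (no match yet)
Bit 18: prefix='01' -> emit 'k', reset
Bit 19: prefix='0' (no match yet)
Bit 20: prefix='01' -> emit 'k', reset
Bit 21: prefix='1' -> emit 'e', reset
Bit 22: prefix='0' (no match yet)
Bit 23: prefix='00' (no match yet)
Bit 24: prefix='001' (no match yet)
Bit 25: prefix='0010' -> emit 'b', reset

Answer: 0 3 7 11 13 17 19 21 22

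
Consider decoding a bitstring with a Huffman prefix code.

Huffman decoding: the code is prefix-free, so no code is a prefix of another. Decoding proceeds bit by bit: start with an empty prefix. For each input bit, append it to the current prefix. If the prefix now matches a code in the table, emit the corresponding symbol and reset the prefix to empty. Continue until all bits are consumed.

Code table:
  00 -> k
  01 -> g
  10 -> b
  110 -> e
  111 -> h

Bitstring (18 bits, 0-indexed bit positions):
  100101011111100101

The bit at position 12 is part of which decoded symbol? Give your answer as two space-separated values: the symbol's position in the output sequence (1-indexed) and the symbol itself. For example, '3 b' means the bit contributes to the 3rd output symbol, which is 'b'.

Bit 0: prefix='1' (no match yet)
Bit 1: prefix='10' -> emit 'b', reset
Bit 2: prefix='0' (no match yet)
Bit 3: prefix='01' -> emit 'g', reset
Bit 4: prefix='0' (no match yet)
Bit 5: prefix='01' -> emit 'g', reset
Bit 6: prefix='0' (no match yet)
Bit 7: prefix='01' -> emit 'g', reset
Bit 8: prefix='1' (no match yet)
Bit 9: prefix='11' (no match yet)
Bit 10: prefix='111' -> emit 'h', reset
Bit 11: prefix='1' (no match yet)
Bit 12: prefix='11' (no match yet)
Bit 13: prefix='110' -> emit 'e', reset
Bit 14: prefix='0' (no match yet)
Bit 15: prefix='01' -> emit 'g', reset
Bit 16: prefix='0' (no match yet)

Answer: 6 e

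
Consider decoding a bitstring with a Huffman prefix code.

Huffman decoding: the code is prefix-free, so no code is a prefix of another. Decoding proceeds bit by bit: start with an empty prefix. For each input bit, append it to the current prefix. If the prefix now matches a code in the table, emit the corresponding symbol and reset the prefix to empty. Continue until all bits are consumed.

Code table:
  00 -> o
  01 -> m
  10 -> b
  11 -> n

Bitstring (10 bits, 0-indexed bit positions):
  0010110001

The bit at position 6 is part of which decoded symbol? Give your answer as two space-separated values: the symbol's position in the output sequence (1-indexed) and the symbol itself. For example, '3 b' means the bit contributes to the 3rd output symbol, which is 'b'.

Answer: 4 o

Derivation:
Bit 0: prefix='0' (no match yet)
Bit 1: prefix='00' -> emit 'o', reset
Bit 2: prefix='1' (no match yet)
Bit 3: prefix='10' -> emit 'b', reset
Bit 4: prefix='1' (no match yet)
Bit 5: prefix='11' -> emit 'n', reset
Bit 6: prefix='0' (no match yet)
Bit 7: prefix='00' -> emit 'o', reset
Bit 8: prefix='0' (no match yet)
Bit 9: prefix='01' -> emit 'm', reset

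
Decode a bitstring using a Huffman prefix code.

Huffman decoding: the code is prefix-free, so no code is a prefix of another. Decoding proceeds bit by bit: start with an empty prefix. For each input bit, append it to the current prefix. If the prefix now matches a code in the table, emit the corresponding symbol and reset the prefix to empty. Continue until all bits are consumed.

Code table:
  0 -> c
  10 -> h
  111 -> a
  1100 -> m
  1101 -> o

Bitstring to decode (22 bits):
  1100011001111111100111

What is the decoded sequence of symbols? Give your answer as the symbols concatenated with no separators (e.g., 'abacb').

Bit 0: prefix='1' (no match yet)
Bit 1: prefix='11' (no match yet)
Bit 2: prefix='110' (no match yet)
Bit 3: prefix='1100' -> emit 'm', reset
Bit 4: prefix='0' -> emit 'c', reset
Bit 5: prefix='1' (no match yet)
Bit 6: prefix='11' (no match yet)
Bit 7: prefix='110' (no match yet)
Bit 8: prefix='1100' -> emit 'm', reset
Bit 9: prefix='1' (no match yet)
Bit 10: prefix='11' (no match yet)
Bit 11: prefix='111' -> emit 'a', reset
Bit 12: prefix='1' (no match yet)
Bit 13: prefix='11' (no match yet)
Bit 14: prefix='111' -> emit 'a', reset
Bit 15: prefix='1' (no match yet)
Bit 16: prefix='11' (no match yet)
Bit 17: prefix='110' (no match yet)
Bit 18: prefix='1100' -> emit 'm', reset
Bit 19: prefix='1' (no match yet)
Bit 20: prefix='11' (no match yet)
Bit 21: prefix='111' -> emit 'a', reset

Answer: mcmaama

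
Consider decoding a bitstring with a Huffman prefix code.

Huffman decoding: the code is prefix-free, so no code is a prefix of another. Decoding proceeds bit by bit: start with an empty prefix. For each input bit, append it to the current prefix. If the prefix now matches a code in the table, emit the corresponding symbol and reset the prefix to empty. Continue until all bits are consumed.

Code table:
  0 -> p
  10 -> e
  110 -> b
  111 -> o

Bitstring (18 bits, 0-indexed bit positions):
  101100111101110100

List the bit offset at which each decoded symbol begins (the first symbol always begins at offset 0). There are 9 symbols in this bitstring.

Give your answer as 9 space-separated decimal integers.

Answer: 0 2 5 6 9 11 14 15 17

Derivation:
Bit 0: prefix='1' (no match yet)
Bit 1: prefix='10' -> emit 'e', reset
Bit 2: prefix='1' (no match yet)
Bit 3: prefix='11' (no match yet)
Bit 4: prefix='110' -> emit 'b', reset
Bit 5: prefix='0' -> emit 'p', reset
Bit 6: prefix='1' (no match yet)
Bit 7: prefix='11' (no match yet)
Bit 8: prefix='111' -> emit 'o', reset
Bit 9: prefix='1' (no match yet)
Bit 10: prefix='10' -> emit 'e', reset
Bit 11: prefix='1' (no match yet)
Bit 12: prefix='11' (no match yet)
Bit 13: prefix='111' -> emit 'o', reset
Bit 14: prefix='0' -> emit 'p', reset
Bit 15: prefix='1' (no match yet)
Bit 16: prefix='10' -> emit 'e', reset
Bit 17: prefix='0' -> emit 'p', reset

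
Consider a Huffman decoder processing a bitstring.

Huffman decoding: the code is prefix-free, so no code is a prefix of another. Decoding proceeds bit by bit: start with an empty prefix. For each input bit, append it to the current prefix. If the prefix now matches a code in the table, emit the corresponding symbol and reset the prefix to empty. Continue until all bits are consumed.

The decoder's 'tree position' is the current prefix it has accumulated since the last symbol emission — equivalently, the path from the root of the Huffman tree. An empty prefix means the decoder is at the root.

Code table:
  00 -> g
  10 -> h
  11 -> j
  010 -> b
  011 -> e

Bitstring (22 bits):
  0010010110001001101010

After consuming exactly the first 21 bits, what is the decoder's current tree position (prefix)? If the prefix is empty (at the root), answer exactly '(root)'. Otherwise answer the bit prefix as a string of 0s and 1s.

Answer: 1

Derivation:
Bit 0: prefix='0' (no match yet)
Bit 1: prefix='00' -> emit 'g', reset
Bit 2: prefix='1' (no match yet)
Bit 3: prefix='10' -> emit 'h', reset
Bit 4: prefix='0' (no match yet)
Bit 5: prefix='01' (no match yet)
Bit 6: prefix='010' -> emit 'b', reset
Bit 7: prefix='1' (no match yet)
Bit 8: prefix='11' -> emit 'j', reset
Bit 9: prefix='0' (no match yet)
Bit 10: prefix='00' -> emit 'g', reset
Bit 11: prefix='0' (no match yet)
Bit 12: prefix='01' (no match yet)
Bit 13: prefix='010' -> emit 'b', reset
Bit 14: prefix='0' (no match yet)
Bit 15: prefix='01' (no match yet)
Bit 16: prefix='011' -> emit 'e', reset
Bit 17: prefix='0' (no match yet)
Bit 18: prefix='01' (no match yet)
Bit 19: prefix='010' -> emit 'b', reset
Bit 20: prefix='1' (no match yet)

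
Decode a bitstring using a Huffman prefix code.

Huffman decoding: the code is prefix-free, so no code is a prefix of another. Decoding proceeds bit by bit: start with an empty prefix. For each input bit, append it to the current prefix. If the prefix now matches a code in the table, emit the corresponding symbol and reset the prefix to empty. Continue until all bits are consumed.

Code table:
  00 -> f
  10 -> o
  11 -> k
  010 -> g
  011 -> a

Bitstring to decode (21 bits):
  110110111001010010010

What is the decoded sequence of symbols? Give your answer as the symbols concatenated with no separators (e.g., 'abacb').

Answer: kaaogogg

Derivation:
Bit 0: prefix='1' (no match yet)
Bit 1: prefix='11' -> emit 'k', reset
Bit 2: prefix='0' (no match yet)
Bit 3: prefix='01' (no match yet)
Bit 4: prefix='011' -> emit 'a', reset
Bit 5: prefix='0' (no match yet)
Bit 6: prefix='01' (no match yet)
Bit 7: prefix='011' -> emit 'a', reset
Bit 8: prefix='1' (no match yet)
Bit 9: prefix='10' -> emit 'o', reset
Bit 10: prefix='0' (no match yet)
Bit 11: prefix='01' (no match yet)
Bit 12: prefix='010' -> emit 'g', reset
Bit 13: prefix='1' (no match yet)
Bit 14: prefix='10' -> emit 'o', reset
Bit 15: prefix='0' (no match yet)
Bit 16: prefix='01' (no match yet)
Bit 17: prefix='010' -> emit 'g', reset
Bit 18: prefix='0' (no match yet)
Bit 19: prefix='01' (no match yet)
Bit 20: prefix='010' -> emit 'g', reset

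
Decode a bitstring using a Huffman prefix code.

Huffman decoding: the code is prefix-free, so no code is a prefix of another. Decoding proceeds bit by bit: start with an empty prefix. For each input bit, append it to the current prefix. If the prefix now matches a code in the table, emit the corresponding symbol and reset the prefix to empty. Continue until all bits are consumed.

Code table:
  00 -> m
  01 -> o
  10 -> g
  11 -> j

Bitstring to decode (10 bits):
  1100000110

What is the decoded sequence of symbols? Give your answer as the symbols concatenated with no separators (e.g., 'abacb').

Bit 0: prefix='1' (no match yet)
Bit 1: prefix='11' -> emit 'j', reset
Bit 2: prefix='0' (no match yet)
Bit 3: prefix='00' -> emit 'm', reset
Bit 4: prefix='0' (no match yet)
Bit 5: prefix='00' -> emit 'm', reset
Bit 6: prefix='0' (no match yet)
Bit 7: prefix='01' -> emit 'o', reset
Bit 8: prefix='1' (no match yet)
Bit 9: prefix='10' -> emit 'g', reset

Answer: jmmog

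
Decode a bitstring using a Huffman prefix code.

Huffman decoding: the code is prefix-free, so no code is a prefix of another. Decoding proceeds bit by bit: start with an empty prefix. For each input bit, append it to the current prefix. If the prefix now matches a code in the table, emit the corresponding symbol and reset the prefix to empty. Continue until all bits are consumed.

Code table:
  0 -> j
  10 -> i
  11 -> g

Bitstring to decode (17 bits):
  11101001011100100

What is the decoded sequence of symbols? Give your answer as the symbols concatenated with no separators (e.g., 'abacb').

Answer: giijigijij

Derivation:
Bit 0: prefix='1' (no match yet)
Bit 1: prefix='11' -> emit 'g', reset
Bit 2: prefix='1' (no match yet)
Bit 3: prefix='10' -> emit 'i', reset
Bit 4: prefix='1' (no match yet)
Bit 5: prefix='10' -> emit 'i', reset
Bit 6: prefix='0' -> emit 'j', reset
Bit 7: prefix='1' (no match yet)
Bit 8: prefix='10' -> emit 'i', reset
Bit 9: prefix='1' (no match yet)
Bit 10: prefix='11' -> emit 'g', reset
Bit 11: prefix='1' (no match yet)
Bit 12: prefix='10' -> emit 'i', reset
Bit 13: prefix='0' -> emit 'j', reset
Bit 14: prefix='1' (no match yet)
Bit 15: prefix='10' -> emit 'i', reset
Bit 16: prefix='0' -> emit 'j', reset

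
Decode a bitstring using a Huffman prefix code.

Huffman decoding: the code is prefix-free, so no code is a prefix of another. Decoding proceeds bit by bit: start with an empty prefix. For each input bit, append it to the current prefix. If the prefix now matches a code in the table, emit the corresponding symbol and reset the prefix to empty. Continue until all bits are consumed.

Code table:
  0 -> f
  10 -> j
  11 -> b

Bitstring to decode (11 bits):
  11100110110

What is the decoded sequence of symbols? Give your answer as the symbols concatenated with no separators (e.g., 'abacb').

Answer: bjfbfbf

Derivation:
Bit 0: prefix='1' (no match yet)
Bit 1: prefix='11' -> emit 'b', reset
Bit 2: prefix='1' (no match yet)
Bit 3: prefix='10' -> emit 'j', reset
Bit 4: prefix='0' -> emit 'f', reset
Bit 5: prefix='1' (no match yet)
Bit 6: prefix='11' -> emit 'b', reset
Bit 7: prefix='0' -> emit 'f', reset
Bit 8: prefix='1' (no match yet)
Bit 9: prefix='11' -> emit 'b', reset
Bit 10: prefix='0' -> emit 'f', reset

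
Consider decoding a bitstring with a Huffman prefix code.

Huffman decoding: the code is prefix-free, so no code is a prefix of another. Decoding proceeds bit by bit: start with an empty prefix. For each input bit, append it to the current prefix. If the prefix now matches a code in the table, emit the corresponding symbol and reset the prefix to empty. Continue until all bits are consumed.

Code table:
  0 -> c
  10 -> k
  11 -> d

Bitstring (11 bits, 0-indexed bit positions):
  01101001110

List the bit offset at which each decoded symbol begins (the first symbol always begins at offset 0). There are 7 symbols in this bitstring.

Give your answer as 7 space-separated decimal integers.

Answer: 0 1 3 4 6 7 9

Derivation:
Bit 0: prefix='0' -> emit 'c', reset
Bit 1: prefix='1' (no match yet)
Bit 2: prefix='11' -> emit 'd', reset
Bit 3: prefix='0' -> emit 'c', reset
Bit 4: prefix='1' (no match yet)
Bit 5: prefix='10' -> emit 'k', reset
Bit 6: prefix='0' -> emit 'c', reset
Bit 7: prefix='1' (no match yet)
Bit 8: prefix='11' -> emit 'd', reset
Bit 9: prefix='1' (no match yet)
Bit 10: prefix='10' -> emit 'k', reset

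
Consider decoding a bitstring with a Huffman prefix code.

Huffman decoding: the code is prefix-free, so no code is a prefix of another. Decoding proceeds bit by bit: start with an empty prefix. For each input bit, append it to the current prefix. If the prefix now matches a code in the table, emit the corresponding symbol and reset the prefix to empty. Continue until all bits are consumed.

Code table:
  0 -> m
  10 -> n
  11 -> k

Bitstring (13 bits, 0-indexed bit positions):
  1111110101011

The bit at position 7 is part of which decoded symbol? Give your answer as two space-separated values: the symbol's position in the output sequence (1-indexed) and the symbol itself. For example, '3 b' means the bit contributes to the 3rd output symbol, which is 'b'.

Bit 0: prefix='1' (no match yet)
Bit 1: prefix='11' -> emit 'k', reset
Bit 2: prefix='1' (no match yet)
Bit 3: prefix='11' -> emit 'k', reset
Bit 4: prefix='1' (no match yet)
Bit 5: prefix='11' -> emit 'k', reset
Bit 6: prefix='0' -> emit 'm', reset
Bit 7: prefix='1' (no match yet)
Bit 8: prefix='10' -> emit 'n', reset
Bit 9: prefix='1' (no match yet)
Bit 10: prefix='10' -> emit 'n', reset
Bit 11: prefix='1' (no match yet)

Answer: 5 n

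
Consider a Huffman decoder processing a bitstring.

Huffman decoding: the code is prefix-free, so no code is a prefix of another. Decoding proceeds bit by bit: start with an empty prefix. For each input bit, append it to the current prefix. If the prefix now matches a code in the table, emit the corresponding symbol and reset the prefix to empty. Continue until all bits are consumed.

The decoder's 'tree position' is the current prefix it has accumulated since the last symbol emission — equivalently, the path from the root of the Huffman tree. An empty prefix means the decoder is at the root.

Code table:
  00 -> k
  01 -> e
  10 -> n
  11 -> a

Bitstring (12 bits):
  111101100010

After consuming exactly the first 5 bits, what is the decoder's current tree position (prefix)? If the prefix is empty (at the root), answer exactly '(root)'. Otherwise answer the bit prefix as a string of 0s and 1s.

Bit 0: prefix='1' (no match yet)
Bit 1: prefix='11' -> emit 'a', reset
Bit 2: prefix='1' (no match yet)
Bit 3: prefix='11' -> emit 'a', reset
Bit 4: prefix='0' (no match yet)

Answer: 0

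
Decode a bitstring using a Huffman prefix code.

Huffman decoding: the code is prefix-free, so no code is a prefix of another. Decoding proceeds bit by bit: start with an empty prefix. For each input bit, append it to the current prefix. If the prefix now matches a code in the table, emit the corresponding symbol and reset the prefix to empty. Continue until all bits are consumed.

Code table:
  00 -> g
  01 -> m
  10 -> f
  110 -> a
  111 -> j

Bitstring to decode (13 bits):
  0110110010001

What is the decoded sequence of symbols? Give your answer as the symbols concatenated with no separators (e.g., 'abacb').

Answer: mfamgm

Derivation:
Bit 0: prefix='0' (no match yet)
Bit 1: prefix='01' -> emit 'm', reset
Bit 2: prefix='1' (no match yet)
Bit 3: prefix='10' -> emit 'f', reset
Bit 4: prefix='1' (no match yet)
Bit 5: prefix='11' (no match yet)
Bit 6: prefix='110' -> emit 'a', reset
Bit 7: prefix='0' (no match yet)
Bit 8: prefix='01' -> emit 'm', reset
Bit 9: prefix='0' (no match yet)
Bit 10: prefix='00' -> emit 'g', reset
Bit 11: prefix='0' (no match yet)
Bit 12: prefix='01' -> emit 'm', reset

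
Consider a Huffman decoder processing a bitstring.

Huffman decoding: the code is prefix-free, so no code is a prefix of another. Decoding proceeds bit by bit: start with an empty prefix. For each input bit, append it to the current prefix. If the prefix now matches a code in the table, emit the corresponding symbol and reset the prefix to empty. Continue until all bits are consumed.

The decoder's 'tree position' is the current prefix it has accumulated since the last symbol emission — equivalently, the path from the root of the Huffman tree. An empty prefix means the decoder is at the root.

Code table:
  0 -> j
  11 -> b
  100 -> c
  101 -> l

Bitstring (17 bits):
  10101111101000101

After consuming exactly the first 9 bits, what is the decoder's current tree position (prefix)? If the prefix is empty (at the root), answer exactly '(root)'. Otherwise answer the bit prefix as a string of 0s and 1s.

Bit 0: prefix='1' (no match yet)
Bit 1: prefix='10' (no match yet)
Bit 2: prefix='101' -> emit 'l', reset
Bit 3: prefix='0' -> emit 'j', reset
Bit 4: prefix='1' (no match yet)
Bit 5: prefix='11' -> emit 'b', reset
Bit 6: prefix='1' (no match yet)
Bit 7: prefix='11' -> emit 'b', reset
Bit 8: prefix='1' (no match yet)

Answer: 1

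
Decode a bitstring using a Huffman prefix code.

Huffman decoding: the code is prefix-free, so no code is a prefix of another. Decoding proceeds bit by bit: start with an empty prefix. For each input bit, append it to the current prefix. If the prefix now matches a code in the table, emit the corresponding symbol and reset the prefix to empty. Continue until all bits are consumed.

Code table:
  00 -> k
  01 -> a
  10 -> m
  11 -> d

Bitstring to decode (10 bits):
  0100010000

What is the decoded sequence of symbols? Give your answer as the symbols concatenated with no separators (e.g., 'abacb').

Bit 0: prefix='0' (no match yet)
Bit 1: prefix='01' -> emit 'a', reset
Bit 2: prefix='0' (no match yet)
Bit 3: prefix='00' -> emit 'k', reset
Bit 4: prefix='0' (no match yet)
Bit 5: prefix='01' -> emit 'a', reset
Bit 6: prefix='0' (no match yet)
Bit 7: prefix='00' -> emit 'k', reset
Bit 8: prefix='0' (no match yet)
Bit 9: prefix='00' -> emit 'k', reset

Answer: akakk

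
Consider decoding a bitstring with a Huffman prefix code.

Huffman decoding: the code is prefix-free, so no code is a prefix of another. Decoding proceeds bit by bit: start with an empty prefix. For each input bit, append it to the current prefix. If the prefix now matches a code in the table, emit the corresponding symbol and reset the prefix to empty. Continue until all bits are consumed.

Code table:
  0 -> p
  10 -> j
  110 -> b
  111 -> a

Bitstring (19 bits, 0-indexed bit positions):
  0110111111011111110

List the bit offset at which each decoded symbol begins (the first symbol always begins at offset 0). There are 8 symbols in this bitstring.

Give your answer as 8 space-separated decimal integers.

Answer: 0 1 4 7 10 11 14 17

Derivation:
Bit 0: prefix='0' -> emit 'p', reset
Bit 1: prefix='1' (no match yet)
Bit 2: prefix='11' (no match yet)
Bit 3: prefix='110' -> emit 'b', reset
Bit 4: prefix='1' (no match yet)
Bit 5: prefix='11' (no match yet)
Bit 6: prefix='111' -> emit 'a', reset
Bit 7: prefix='1' (no match yet)
Bit 8: prefix='11' (no match yet)
Bit 9: prefix='111' -> emit 'a', reset
Bit 10: prefix='0' -> emit 'p', reset
Bit 11: prefix='1' (no match yet)
Bit 12: prefix='11' (no match yet)
Bit 13: prefix='111' -> emit 'a', reset
Bit 14: prefix='1' (no match yet)
Bit 15: prefix='11' (no match yet)
Bit 16: prefix='111' -> emit 'a', reset
Bit 17: prefix='1' (no match yet)
Bit 18: prefix='10' -> emit 'j', reset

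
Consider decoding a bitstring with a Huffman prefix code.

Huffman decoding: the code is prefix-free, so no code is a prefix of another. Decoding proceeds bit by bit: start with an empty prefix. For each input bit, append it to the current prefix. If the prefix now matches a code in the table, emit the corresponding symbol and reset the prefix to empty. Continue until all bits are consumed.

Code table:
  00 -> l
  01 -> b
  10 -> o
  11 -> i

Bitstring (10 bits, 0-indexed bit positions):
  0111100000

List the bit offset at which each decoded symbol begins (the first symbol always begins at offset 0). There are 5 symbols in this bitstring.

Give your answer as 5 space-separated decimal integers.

Answer: 0 2 4 6 8

Derivation:
Bit 0: prefix='0' (no match yet)
Bit 1: prefix='01' -> emit 'b', reset
Bit 2: prefix='1' (no match yet)
Bit 3: prefix='11' -> emit 'i', reset
Bit 4: prefix='1' (no match yet)
Bit 5: prefix='10' -> emit 'o', reset
Bit 6: prefix='0' (no match yet)
Bit 7: prefix='00' -> emit 'l', reset
Bit 8: prefix='0' (no match yet)
Bit 9: prefix='00' -> emit 'l', reset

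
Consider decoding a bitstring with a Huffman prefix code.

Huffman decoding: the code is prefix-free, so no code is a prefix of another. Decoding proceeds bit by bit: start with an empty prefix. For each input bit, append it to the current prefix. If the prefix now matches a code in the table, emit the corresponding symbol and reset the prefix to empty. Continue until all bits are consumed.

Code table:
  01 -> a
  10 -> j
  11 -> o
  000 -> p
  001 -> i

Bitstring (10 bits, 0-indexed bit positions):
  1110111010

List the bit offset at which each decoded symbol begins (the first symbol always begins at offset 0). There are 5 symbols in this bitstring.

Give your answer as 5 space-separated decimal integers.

Bit 0: prefix='1' (no match yet)
Bit 1: prefix='11' -> emit 'o', reset
Bit 2: prefix='1' (no match yet)
Bit 3: prefix='10' -> emit 'j', reset
Bit 4: prefix='1' (no match yet)
Bit 5: prefix='11' -> emit 'o', reset
Bit 6: prefix='1' (no match yet)
Bit 7: prefix='10' -> emit 'j', reset
Bit 8: prefix='1' (no match yet)
Bit 9: prefix='10' -> emit 'j', reset

Answer: 0 2 4 6 8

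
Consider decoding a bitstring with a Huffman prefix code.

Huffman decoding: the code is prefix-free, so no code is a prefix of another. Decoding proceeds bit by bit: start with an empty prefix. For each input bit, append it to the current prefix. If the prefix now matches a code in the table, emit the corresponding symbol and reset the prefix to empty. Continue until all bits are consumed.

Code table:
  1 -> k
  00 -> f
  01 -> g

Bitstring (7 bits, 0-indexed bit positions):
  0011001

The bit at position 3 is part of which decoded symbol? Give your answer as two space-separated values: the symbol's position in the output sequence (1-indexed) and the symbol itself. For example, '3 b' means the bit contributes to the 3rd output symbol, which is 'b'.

Bit 0: prefix='0' (no match yet)
Bit 1: prefix='00' -> emit 'f', reset
Bit 2: prefix='1' -> emit 'k', reset
Bit 3: prefix='1' -> emit 'k', reset
Bit 4: prefix='0' (no match yet)
Bit 5: prefix='00' -> emit 'f', reset
Bit 6: prefix='1' -> emit 'k', reset

Answer: 3 k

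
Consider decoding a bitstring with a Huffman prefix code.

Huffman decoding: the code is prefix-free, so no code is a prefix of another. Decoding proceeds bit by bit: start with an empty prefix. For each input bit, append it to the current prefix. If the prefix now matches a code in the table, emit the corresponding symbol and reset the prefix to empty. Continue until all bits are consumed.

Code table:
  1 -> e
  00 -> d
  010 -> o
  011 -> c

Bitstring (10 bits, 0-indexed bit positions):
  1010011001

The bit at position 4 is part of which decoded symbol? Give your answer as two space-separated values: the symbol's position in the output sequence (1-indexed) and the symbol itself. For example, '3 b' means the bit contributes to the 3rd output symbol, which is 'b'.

Bit 0: prefix='1' -> emit 'e', reset
Bit 1: prefix='0' (no match yet)
Bit 2: prefix='01' (no match yet)
Bit 3: prefix='010' -> emit 'o', reset
Bit 4: prefix='0' (no match yet)
Bit 5: prefix='01' (no match yet)
Bit 6: prefix='011' -> emit 'c', reset
Bit 7: prefix='0' (no match yet)
Bit 8: prefix='00' -> emit 'd', reset

Answer: 3 c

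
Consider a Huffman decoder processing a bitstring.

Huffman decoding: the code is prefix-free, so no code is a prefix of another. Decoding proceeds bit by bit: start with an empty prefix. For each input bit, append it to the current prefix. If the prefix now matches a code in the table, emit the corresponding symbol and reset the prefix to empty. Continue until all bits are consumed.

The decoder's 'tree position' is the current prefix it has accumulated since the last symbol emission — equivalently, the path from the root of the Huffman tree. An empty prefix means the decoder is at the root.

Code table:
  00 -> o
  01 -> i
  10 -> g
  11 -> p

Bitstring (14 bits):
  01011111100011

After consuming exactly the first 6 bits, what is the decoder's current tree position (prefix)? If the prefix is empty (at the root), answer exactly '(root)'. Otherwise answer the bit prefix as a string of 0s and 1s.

Bit 0: prefix='0' (no match yet)
Bit 1: prefix='01' -> emit 'i', reset
Bit 2: prefix='0' (no match yet)
Bit 3: prefix='01' -> emit 'i', reset
Bit 4: prefix='1' (no match yet)
Bit 5: prefix='11' -> emit 'p', reset

Answer: (root)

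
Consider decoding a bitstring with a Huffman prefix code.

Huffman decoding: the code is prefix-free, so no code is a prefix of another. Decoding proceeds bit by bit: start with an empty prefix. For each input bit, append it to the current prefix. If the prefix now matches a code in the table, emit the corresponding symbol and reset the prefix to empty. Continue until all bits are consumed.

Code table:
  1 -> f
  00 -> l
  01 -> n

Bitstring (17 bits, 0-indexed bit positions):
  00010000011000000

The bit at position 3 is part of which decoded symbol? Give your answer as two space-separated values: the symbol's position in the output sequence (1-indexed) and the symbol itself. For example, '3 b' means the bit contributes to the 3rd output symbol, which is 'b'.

Bit 0: prefix='0' (no match yet)
Bit 1: prefix='00' -> emit 'l', reset
Bit 2: prefix='0' (no match yet)
Bit 3: prefix='01' -> emit 'n', reset
Bit 4: prefix='0' (no match yet)
Bit 5: prefix='00' -> emit 'l', reset
Bit 6: prefix='0' (no match yet)
Bit 7: prefix='00' -> emit 'l', reset

Answer: 2 n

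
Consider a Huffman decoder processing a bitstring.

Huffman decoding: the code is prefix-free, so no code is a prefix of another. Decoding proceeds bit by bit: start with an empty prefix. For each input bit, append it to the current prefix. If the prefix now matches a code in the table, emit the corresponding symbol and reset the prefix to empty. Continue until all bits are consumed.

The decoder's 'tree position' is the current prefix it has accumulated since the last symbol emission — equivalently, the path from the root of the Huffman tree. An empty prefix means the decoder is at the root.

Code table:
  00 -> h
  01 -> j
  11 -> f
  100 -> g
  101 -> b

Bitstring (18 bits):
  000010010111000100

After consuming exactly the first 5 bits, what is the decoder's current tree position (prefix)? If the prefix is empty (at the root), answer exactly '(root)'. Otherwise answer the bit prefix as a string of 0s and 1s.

Answer: 1

Derivation:
Bit 0: prefix='0' (no match yet)
Bit 1: prefix='00' -> emit 'h', reset
Bit 2: prefix='0' (no match yet)
Bit 3: prefix='00' -> emit 'h', reset
Bit 4: prefix='1' (no match yet)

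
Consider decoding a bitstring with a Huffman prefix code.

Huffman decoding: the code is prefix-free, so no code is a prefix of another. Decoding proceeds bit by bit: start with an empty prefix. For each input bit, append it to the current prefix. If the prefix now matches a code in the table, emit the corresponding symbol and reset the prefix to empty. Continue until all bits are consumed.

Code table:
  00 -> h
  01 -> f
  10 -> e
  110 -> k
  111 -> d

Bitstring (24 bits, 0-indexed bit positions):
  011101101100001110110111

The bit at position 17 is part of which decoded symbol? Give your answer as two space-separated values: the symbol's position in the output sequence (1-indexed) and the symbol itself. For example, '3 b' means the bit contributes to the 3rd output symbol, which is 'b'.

Bit 0: prefix='0' (no match yet)
Bit 1: prefix='01' -> emit 'f', reset
Bit 2: prefix='1' (no match yet)
Bit 3: prefix='11' (no match yet)
Bit 4: prefix='110' -> emit 'k', reset
Bit 5: prefix='1' (no match yet)
Bit 6: prefix='11' (no match yet)
Bit 7: prefix='110' -> emit 'k', reset
Bit 8: prefix='1' (no match yet)
Bit 9: prefix='11' (no match yet)
Bit 10: prefix='110' -> emit 'k', reset
Bit 11: prefix='0' (no match yet)
Bit 12: prefix='00' -> emit 'h', reset
Bit 13: prefix='0' (no match yet)
Bit 14: prefix='01' -> emit 'f', reset
Bit 15: prefix='1' (no match yet)
Bit 16: prefix='11' (no match yet)
Bit 17: prefix='110' -> emit 'k', reset
Bit 18: prefix='1' (no match yet)
Bit 19: prefix='11' (no match yet)
Bit 20: prefix='110' -> emit 'k', reset
Bit 21: prefix='1' (no match yet)

Answer: 7 k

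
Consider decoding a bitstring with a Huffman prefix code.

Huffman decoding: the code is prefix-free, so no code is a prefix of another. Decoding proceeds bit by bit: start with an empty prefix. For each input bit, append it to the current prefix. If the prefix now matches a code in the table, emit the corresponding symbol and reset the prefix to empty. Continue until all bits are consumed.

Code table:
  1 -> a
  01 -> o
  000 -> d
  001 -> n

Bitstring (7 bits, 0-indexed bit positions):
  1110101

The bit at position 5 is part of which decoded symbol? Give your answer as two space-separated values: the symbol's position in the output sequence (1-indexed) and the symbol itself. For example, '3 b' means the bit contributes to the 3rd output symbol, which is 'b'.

Bit 0: prefix='1' -> emit 'a', reset
Bit 1: prefix='1' -> emit 'a', reset
Bit 2: prefix='1' -> emit 'a', reset
Bit 3: prefix='0' (no match yet)
Bit 4: prefix='01' -> emit 'o', reset
Bit 5: prefix='0' (no match yet)
Bit 6: prefix='01' -> emit 'o', reset

Answer: 5 o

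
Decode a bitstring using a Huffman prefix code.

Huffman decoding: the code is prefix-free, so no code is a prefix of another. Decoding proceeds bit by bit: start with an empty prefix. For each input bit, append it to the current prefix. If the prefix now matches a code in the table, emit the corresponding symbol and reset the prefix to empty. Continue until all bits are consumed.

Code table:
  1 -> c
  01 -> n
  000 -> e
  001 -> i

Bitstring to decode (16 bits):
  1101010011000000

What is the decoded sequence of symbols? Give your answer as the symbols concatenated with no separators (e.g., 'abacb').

Bit 0: prefix='1' -> emit 'c', reset
Bit 1: prefix='1' -> emit 'c', reset
Bit 2: prefix='0' (no match yet)
Bit 3: prefix='01' -> emit 'n', reset
Bit 4: prefix='0' (no match yet)
Bit 5: prefix='01' -> emit 'n', reset
Bit 6: prefix='0' (no match yet)
Bit 7: prefix='00' (no match yet)
Bit 8: prefix='001' -> emit 'i', reset
Bit 9: prefix='1' -> emit 'c', reset
Bit 10: prefix='0' (no match yet)
Bit 11: prefix='00' (no match yet)
Bit 12: prefix='000' -> emit 'e', reset
Bit 13: prefix='0' (no match yet)
Bit 14: prefix='00' (no match yet)
Bit 15: prefix='000' -> emit 'e', reset

Answer: ccnnicee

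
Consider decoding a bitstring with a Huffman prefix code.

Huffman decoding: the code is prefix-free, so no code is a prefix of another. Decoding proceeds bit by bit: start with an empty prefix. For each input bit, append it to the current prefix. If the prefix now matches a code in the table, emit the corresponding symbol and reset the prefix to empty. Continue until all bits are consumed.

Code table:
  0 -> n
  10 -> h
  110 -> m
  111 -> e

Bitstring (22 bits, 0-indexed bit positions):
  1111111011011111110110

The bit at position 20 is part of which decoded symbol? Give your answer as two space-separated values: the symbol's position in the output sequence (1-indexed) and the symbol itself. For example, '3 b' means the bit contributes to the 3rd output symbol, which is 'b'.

Bit 0: prefix='1' (no match yet)
Bit 1: prefix='11' (no match yet)
Bit 2: prefix='111' -> emit 'e', reset
Bit 3: prefix='1' (no match yet)
Bit 4: prefix='11' (no match yet)
Bit 5: prefix='111' -> emit 'e', reset
Bit 6: prefix='1' (no match yet)
Bit 7: prefix='10' -> emit 'h', reset
Bit 8: prefix='1' (no match yet)
Bit 9: prefix='11' (no match yet)
Bit 10: prefix='110' -> emit 'm', reset
Bit 11: prefix='1' (no match yet)
Bit 12: prefix='11' (no match yet)
Bit 13: prefix='111' -> emit 'e', reset
Bit 14: prefix='1' (no match yet)
Bit 15: prefix='11' (no match yet)
Bit 16: prefix='111' -> emit 'e', reset
Bit 17: prefix='1' (no match yet)
Bit 18: prefix='10' -> emit 'h', reset
Bit 19: prefix='1' (no match yet)
Bit 20: prefix='11' (no match yet)
Bit 21: prefix='110' -> emit 'm', reset

Answer: 8 m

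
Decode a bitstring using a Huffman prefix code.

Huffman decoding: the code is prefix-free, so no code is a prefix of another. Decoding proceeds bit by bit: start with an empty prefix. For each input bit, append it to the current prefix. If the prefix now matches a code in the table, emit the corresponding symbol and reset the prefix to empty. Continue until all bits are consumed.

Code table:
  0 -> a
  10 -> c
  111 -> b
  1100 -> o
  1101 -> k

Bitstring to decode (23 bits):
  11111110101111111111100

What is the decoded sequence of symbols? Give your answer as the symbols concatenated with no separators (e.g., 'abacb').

Answer: bbccbbbo

Derivation:
Bit 0: prefix='1' (no match yet)
Bit 1: prefix='11' (no match yet)
Bit 2: prefix='111' -> emit 'b', reset
Bit 3: prefix='1' (no match yet)
Bit 4: prefix='11' (no match yet)
Bit 5: prefix='111' -> emit 'b', reset
Bit 6: prefix='1' (no match yet)
Bit 7: prefix='10' -> emit 'c', reset
Bit 8: prefix='1' (no match yet)
Bit 9: prefix='10' -> emit 'c', reset
Bit 10: prefix='1' (no match yet)
Bit 11: prefix='11' (no match yet)
Bit 12: prefix='111' -> emit 'b', reset
Bit 13: prefix='1' (no match yet)
Bit 14: prefix='11' (no match yet)
Bit 15: prefix='111' -> emit 'b', reset
Bit 16: prefix='1' (no match yet)
Bit 17: prefix='11' (no match yet)
Bit 18: prefix='111' -> emit 'b', reset
Bit 19: prefix='1' (no match yet)
Bit 20: prefix='11' (no match yet)
Bit 21: prefix='110' (no match yet)
Bit 22: prefix='1100' -> emit 'o', reset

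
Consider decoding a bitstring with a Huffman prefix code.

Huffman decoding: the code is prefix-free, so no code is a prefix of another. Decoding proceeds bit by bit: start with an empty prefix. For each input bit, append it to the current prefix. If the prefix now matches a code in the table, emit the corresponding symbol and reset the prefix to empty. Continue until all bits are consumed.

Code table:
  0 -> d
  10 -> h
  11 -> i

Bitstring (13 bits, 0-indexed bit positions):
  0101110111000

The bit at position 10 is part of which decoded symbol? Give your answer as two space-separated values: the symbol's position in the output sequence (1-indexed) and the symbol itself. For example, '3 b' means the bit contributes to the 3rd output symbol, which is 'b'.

Answer: 6 h

Derivation:
Bit 0: prefix='0' -> emit 'd', reset
Bit 1: prefix='1' (no match yet)
Bit 2: prefix='10' -> emit 'h', reset
Bit 3: prefix='1' (no match yet)
Bit 4: prefix='11' -> emit 'i', reset
Bit 5: prefix='1' (no match yet)
Bit 6: prefix='10' -> emit 'h', reset
Bit 7: prefix='1' (no match yet)
Bit 8: prefix='11' -> emit 'i', reset
Bit 9: prefix='1' (no match yet)
Bit 10: prefix='10' -> emit 'h', reset
Bit 11: prefix='0' -> emit 'd', reset
Bit 12: prefix='0' -> emit 'd', reset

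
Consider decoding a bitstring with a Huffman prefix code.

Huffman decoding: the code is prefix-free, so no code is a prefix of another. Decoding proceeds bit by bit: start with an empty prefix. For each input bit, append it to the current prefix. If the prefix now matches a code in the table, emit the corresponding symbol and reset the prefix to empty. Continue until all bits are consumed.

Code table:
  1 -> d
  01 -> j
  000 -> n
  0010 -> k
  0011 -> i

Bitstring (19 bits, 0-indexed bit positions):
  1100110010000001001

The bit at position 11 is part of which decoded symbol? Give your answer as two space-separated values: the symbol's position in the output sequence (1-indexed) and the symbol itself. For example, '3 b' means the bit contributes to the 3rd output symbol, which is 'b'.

Answer: 5 n

Derivation:
Bit 0: prefix='1' -> emit 'd', reset
Bit 1: prefix='1' -> emit 'd', reset
Bit 2: prefix='0' (no match yet)
Bit 3: prefix='00' (no match yet)
Bit 4: prefix='001' (no match yet)
Bit 5: prefix='0011' -> emit 'i', reset
Bit 6: prefix='0' (no match yet)
Bit 7: prefix='00' (no match yet)
Bit 8: prefix='001' (no match yet)
Bit 9: prefix='0010' -> emit 'k', reset
Bit 10: prefix='0' (no match yet)
Bit 11: prefix='00' (no match yet)
Bit 12: prefix='000' -> emit 'n', reset
Bit 13: prefix='0' (no match yet)
Bit 14: prefix='00' (no match yet)
Bit 15: prefix='001' (no match yet)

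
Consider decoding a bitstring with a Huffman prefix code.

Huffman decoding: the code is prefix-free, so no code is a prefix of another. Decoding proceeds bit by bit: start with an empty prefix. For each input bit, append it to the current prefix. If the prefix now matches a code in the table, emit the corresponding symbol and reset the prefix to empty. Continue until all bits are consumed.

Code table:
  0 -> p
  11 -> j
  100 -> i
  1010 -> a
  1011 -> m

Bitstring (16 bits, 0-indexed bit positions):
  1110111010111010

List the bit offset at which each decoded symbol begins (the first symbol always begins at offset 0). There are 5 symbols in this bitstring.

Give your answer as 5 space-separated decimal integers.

Answer: 0 2 6 10 12

Derivation:
Bit 0: prefix='1' (no match yet)
Bit 1: prefix='11' -> emit 'j', reset
Bit 2: prefix='1' (no match yet)
Bit 3: prefix='10' (no match yet)
Bit 4: prefix='101' (no match yet)
Bit 5: prefix='1011' -> emit 'm', reset
Bit 6: prefix='1' (no match yet)
Bit 7: prefix='10' (no match yet)
Bit 8: prefix='101' (no match yet)
Bit 9: prefix='1010' -> emit 'a', reset
Bit 10: prefix='1' (no match yet)
Bit 11: prefix='11' -> emit 'j', reset
Bit 12: prefix='1' (no match yet)
Bit 13: prefix='10' (no match yet)
Bit 14: prefix='101' (no match yet)
Bit 15: prefix='1010' -> emit 'a', reset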